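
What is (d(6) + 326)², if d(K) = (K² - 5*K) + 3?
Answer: 112225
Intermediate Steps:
d(K) = 3 + K² - 5*K
(d(6) + 326)² = ((3 + 6² - 5*6) + 326)² = ((3 + 36 - 30) + 326)² = (9 + 326)² = 335² = 112225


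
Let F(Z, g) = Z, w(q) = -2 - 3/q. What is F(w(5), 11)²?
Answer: 169/25 ≈ 6.7600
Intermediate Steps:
F(w(5), 11)² = (-2 - 3/5)² = (-2 - 3*⅕)² = (-2 - ⅗)² = (-13/5)² = 169/25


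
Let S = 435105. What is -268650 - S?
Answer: -703755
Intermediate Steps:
-268650 - S = -268650 - 1*435105 = -268650 - 435105 = -703755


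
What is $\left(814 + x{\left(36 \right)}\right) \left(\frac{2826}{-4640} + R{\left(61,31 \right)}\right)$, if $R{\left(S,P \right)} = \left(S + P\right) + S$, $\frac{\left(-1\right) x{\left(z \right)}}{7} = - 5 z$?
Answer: $\frac{366628239}{1160} \approx 3.1606 \cdot 10^{5}$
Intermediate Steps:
$x{\left(z \right)} = 35 z$ ($x{\left(z \right)} = - 7 \left(- 5 z\right) = 35 z$)
$R{\left(S,P \right)} = P + 2 S$ ($R{\left(S,P \right)} = \left(P + S\right) + S = P + 2 S$)
$\left(814 + x{\left(36 \right)}\right) \left(\frac{2826}{-4640} + R{\left(61,31 \right)}\right) = \left(814 + 35 \cdot 36\right) \left(\frac{2826}{-4640} + \left(31 + 2 \cdot 61\right)\right) = \left(814 + 1260\right) \left(2826 \left(- \frac{1}{4640}\right) + \left(31 + 122\right)\right) = 2074 \left(- \frac{1413}{2320} + 153\right) = 2074 \cdot \frac{353547}{2320} = \frac{366628239}{1160}$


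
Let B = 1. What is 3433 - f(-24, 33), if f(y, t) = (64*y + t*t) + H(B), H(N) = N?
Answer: 3879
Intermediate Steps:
f(y, t) = 1 + t² + 64*y (f(y, t) = (64*y + t*t) + 1 = (64*y + t²) + 1 = (t² + 64*y) + 1 = 1 + t² + 64*y)
3433 - f(-24, 33) = 3433 - (1 + 33² + 64*(-24)) = 3433 - (1 + 1089 - 1536) = 3433 - 1*(-446) = 3433 + 446 = 3879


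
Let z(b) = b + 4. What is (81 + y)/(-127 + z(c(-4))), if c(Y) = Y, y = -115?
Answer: 34/127 ≈ 0.26772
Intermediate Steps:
z(b) = 4 + b
(81 + y)/(-127 + z(c(-4))) = (81 - 115)/(-127 + (4 - 4)) = -34/(-127 + 0) = -34/(-127) = -34*(-1/127) = 34/127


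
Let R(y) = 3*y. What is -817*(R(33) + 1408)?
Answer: -1231219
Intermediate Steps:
-817*(R(33) + 1408) = -817*(3*33 + 1408) = -817*(99 + 1408) = -817*1507 = -1231219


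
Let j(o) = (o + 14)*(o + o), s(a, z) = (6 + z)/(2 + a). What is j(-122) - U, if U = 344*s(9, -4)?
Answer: 289184/11 ≈ 26289.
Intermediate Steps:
s(a, z) = (6 + z)/(2 + a)
U = 688/11 (U = 344*((6 - 4)/(2 + 9)) = 344*(2/11) = 688/11 ≈ 62.545)
j(o) = 2*o*(14 + o) (j(o) = (14 + o)*(2*o) = 2*o*(14 + o))
j(-122) - U = 2*(-122)*(14 - 122) - 1*688/11 = 2*(-122)*(-108) - 688/11 = 26352 - 688/11 = 289184/11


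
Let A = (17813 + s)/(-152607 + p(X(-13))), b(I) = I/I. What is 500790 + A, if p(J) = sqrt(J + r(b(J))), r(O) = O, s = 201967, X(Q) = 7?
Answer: 11662812908721930/23288896441 - 439560*sqrt(2)/23288896441 ≈ 5.0079e+5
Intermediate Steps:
b(I) = 1
p(J) = sqrt(1 + J) (p(J) = sqrt(J + 1) = sqrt(1 + J))
A = 219780/(-152607 + 2*sqrt(2)) (A = (17813 + 201967)/(-152607 + sqrt(1 + 7)) = 219780/(-152607 + sqrt(8)) = 219780/(-152607 + 2*sqrt(2)) ≈ -1.4402)
500790 + A = 500790 + (-33539966460/23288896441 - 439560*sqrt(2)/23288896441) = 11662812908721930/23288896441 - 439560*sqrt(2)/23288896441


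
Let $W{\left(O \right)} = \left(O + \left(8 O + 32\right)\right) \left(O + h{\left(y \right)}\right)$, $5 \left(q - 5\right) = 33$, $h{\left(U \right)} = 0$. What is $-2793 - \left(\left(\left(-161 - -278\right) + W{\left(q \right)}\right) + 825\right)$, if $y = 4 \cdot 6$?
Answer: $- \frac{132931}{25} \approx -5317.2$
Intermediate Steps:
$y = 24$
$q = \frac{58}{5}$ ($q = 5 + \frac{1}{5} \cdot 33 = 5 + \frac{33}{5} = \frac{58}{5} \approx 11.6$)
$W{\left(O \right)} = O \left(32 + 9 O\right)$ ($W{\left(O \right)} = \left(O + \left(8 O + 32\right)\right) \left(O + 0\right) = \left(O + \left(32 + 8 O\right)\right) O = \left(32 + 9 O\right) O = O \left(32 + 9 O\right)$)
$-2793 - \left(\left(\left(-161 - -278\right) + W{\left(q \right)}\right) + 825\right) = -2793 - \left(\left(\left(-161 - -278\right) + \frac{58 \left(32 + 9 \cdot \frac{58}{5}\right)}{5}\right) + 825\right) = -2793 - \left(\left(\left(-161 + 278\right) + \frac{58 \left(32 + \frac{522}{5}\right)}{5}\right) + 825\right) = -2793 - \left(\left(117 + \frac{58}{5} \cdot \frac{682}{5}\right) + 825\right) = -2793 - \left(\left(117 + \frac{39556}{25}\right) + 825\right) = -2793 - \left(\frac{42481}{25} + 825\right) = -2793 - \frac{63106}{25} = - \frac{132931}{25}$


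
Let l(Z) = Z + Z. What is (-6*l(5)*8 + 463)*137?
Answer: -2329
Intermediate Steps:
l(Z) = 2*Z
(-6*l(5)*8 + 463)*137 = (-12*5*8 + 463)*137 = (-6*10*8 + 463)*137 = (-60*8 + 463)*137 = (-480 + 463)*137 = -17*137 = -2329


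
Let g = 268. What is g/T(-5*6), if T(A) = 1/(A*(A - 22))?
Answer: 418080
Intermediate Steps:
T(A) = 1/(A*(-22 + A))
g/T(-5*6) = 268/((1/(((-5*6))*(-22 - 5*6)))) = 268/((1/((-30)*(-22 - 30)))) = 268/((-1/30/(-52))) = 268/((-1/30*(-1/52))) = 268/(1/1560) = 268*1560 = 418080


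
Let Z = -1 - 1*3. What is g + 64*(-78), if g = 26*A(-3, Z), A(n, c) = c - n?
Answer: -5018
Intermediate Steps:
Z = -4 (Z = -1 - 3 = -4)
g = -26 (g = 26*(-4 - 1*(-3)) = 26*(-4 + 3) = 26*(-1) = -26)
g + 64*(-78) = -26 + 64*(-78) = -26 - 4992 = -5018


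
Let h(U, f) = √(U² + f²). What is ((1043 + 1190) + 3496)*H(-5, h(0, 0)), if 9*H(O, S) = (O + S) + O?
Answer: -57290/9 ≈ -6365.6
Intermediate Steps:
H(O, S) = S/9 + 2*O/9 (H(O, S) = ((O + S) + O)/9 = (S + 2*O)/9 = S/9 + 2*O/9)
((1043 + 1190) + 3496)*H(-5, h(0, 0)) = ((1043 + 1190) + 3496)*(√(0² + 0²)/9 + (2/9)*(-5)) = (2233 + 3496)*(√(0 + 0)/9 - 10/9) = 5729*(√0/9 - 10/9) = 5729*((⅑)*0 - 10/9) = 5729*(0 - 10/9) = 5729*(-10/9) = -57290/9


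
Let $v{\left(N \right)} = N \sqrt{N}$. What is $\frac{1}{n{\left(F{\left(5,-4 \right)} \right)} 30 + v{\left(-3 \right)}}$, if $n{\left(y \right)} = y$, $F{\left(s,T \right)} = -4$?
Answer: $\frac{i}{3 \left(\sqrt{3} - 40 i\right)} \approx -0.0083177 + 0.00036017 i$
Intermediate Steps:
$v{\left(N \right)} = N^{\frac{3}{2}}$
$\frac{1}{n{\left(F{\left(5,-4 \right)} \right)} 30 + v{\left(-3 \right)}} = \frac{1}{\left(-4\right) 30 + \left(-3\right)^{\frac{3}{2}}} = \frac{1}{-120 - 3 i \sqrt{3}}$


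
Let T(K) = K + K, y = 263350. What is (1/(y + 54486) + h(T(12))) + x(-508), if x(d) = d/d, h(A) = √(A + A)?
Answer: 317837/317836 + 4*√3 ≈ 7.9282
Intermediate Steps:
T(K) = 2*K
h(A) = √2*√A (h(A) = √(2*A) = √2*√A)
x(d) = 1
(1/(y + 54486) + h(T(12))) + x(-508) = (1/(263350 + 54486) + √2*√(2*12)) + 1 = (1/317836 + √2*√24) + 1 = (1/317836 + √2*(2*√6)) + 1 = (1/317836 + 4*√3) + 1 = 317837/317836 + 4*√3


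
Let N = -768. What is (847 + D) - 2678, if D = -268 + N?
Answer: -2867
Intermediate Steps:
D = -1036 (D = -268 - 768 = -1036)
(847 + D) - 2678 = (847 - 1036) - 2678 = -189 - 2678 = -2867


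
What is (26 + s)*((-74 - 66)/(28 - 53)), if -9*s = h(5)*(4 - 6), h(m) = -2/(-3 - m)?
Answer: 6566/45 ≈ 145.91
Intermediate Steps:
s = 1/18 (s = -2/(3 + 5)*(4 - 6)/9 = -2/8*(-2)/9 = -2*(⅛)*(-2)/9 = -(-2)/36 = -⅑*(-½) = 1/18 ≈ 0.055556)
(26 + s)*((-74 - 66)/(28 - 53)) = (26 + 1/18)*((-74 - 66)/(28 - 53)) = 469*(-140/(-25))/18 = 469*(-140*(-1/25))/18 = (469/18)*(28/5) = 6566/45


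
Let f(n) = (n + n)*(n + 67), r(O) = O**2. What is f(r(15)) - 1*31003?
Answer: 100397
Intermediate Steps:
f(n) = 2*n*(67 + n) (f(n) = (2*n)*(67 + n) = 2*n*(67 + n))
f(r(15)) - 1*31003 = 2*15**2*(67 + 15**2) - 1*31003 = 2*225*(67 + 225) - 31003 = 2*225*292 - 31003 = 131400 - 31003 = 100397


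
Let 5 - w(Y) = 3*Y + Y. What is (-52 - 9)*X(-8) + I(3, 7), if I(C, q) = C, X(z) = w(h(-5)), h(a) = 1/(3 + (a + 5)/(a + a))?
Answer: -662/3 ≈ -220.67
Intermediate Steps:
h(a) = 1/(3 + (5 + a)/(2*a)) (h(a) = 1/(3 + (5 + a)/((2*a))) = 1/(3 + (5 + a)*(1/(2*a))) = 1/(3 + (5 + a)/(2*a)))
w(Y) = 5 - 4*Y (w(Y) = 5 - (3*Y + Y) = 5 - 4*Y)
X(z) = 11/3 (X(z) = 5 - 8*(-5)/(5 + 7*(-5)) = 5 - 8*(-5)/(5 - 35) = 5 - 8*(-5)/(-30) = 5 - 8*(-5)*(-1)/30 = 5 - 4*1/3 = 5 - 4/3 = 11/3)
(-52 - 9)*X(-8) + I(3, 7) = (-52 - 9)*(11/3) + 3 = -61*11/3 + 3 = -671/3 + 3 = -662/3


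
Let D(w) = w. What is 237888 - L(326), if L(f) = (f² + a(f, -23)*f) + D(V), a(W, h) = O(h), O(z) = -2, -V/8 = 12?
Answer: 132360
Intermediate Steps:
V = -96 (V = -8*12 = -96)
a(W, h) = -2
L(f) = -96 + f² - 2*f (L(f) = (f² - 2*f) - 96 = -96 + f² - 2*f)
237888 - L(326) = 237888 - (-96 + 326² - 2*326) = 237888 - (-96 + 106276 - 652) = 237888 - 1*105528 = 237888 - 105528 = 132360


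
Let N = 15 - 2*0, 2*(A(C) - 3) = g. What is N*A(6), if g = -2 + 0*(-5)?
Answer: 30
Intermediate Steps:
g = -2 (g = -2 + 0 = -2)
A(C) = 2 (A(C) = 3 + (½)*(-2) = 3 - 1 = 2)
N = 15 (N = 15 + 0 = 15)
N*A(6) = 15*2 = 30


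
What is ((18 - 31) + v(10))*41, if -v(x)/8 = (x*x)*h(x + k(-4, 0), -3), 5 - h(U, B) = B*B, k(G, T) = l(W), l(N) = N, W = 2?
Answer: 130667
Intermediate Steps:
k(G, T) = 2
h(U, B) = 5 - B**2 (h(U, B) = 5 - B*B = 5 - B**2)
v(x) = 32*x**2 (v(x) = -8*x*x*(5 - 1*(-3)**2) = -8*x**2*(5 - 1*9) = -8*x**2*(5 - 9) = -8*x**2*(-4) = -(-32)*x**2 = 32*x**2)
((18 - 31) + v(10))*41 = ((18 - 31) + 32*10**2)*41 = (-13 + 32*100)*41 = (-13 + 3200)*41 = 3187*41 = 130667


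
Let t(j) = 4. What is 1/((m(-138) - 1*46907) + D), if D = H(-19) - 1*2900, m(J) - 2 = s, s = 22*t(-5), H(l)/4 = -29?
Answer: -1/49833 ≈ -2.0067e-5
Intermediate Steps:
H(l) = -116 (H(l) = 4*(-29) = -116)
s = 88 (s = 22*4 = 88)
m(J) = 90 (m(J) = 2 + 88 = 90)
D = -3016 (D = -116 - 1*2900 = -116 - 2900 = -3016)
1/((m(-138) - 1*46907) + D) = 1/((90 - 1*46907) - 3016) = 1/((90 - 46907) - 3016) = 1/(-46817 - 3016) = 1/(-49833) = -1/49833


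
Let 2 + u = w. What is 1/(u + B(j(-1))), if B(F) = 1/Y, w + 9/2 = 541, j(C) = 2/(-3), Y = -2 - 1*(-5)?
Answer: 6/3209 ≈ 0.0018697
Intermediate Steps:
Y = 3 (Y = -2 + 5 = 3)
j(C) = -2/3 (j(C) = 2*(-1/3) = -2/3)
w = 1073/2 (w = -9/2 + 541 = 1073/2 ≈ 536.50)
u = 1069/2 (u = -2 + 1073/2 = 1069/2 ≈ 534.50)
B(F) = 1/3
1/(u + B(j(-1))) = 1/(1069/2 + 1/3) = 1/(3209/6) = 6/3209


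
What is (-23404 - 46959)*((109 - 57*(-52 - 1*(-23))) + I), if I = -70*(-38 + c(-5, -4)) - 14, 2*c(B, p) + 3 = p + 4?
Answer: -317548219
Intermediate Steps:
c(B, p) = ½ + p/2 (c(B, p) = -3/2 + (p + 4)/2 = -3/2 + (4 + p)/2 = -3/2 + (2 + p/2) = ½ + p/2)
I = 2751 (I = -70*(-38 + (½ + (½)*(-4))) - 14 = -70*(-38 + (½ - 2)) - 14 = -70*(-38 - 3/2) - 14 = -70*(-79/2) - 14 = 2765 - 14 = 2751)
(-23404 - 46959)*((109 - 57*(-52 - 1*(-23))) + I) = (-23404 - 46959)*((109 - 57*(-52 - 1*(-23))) + 2751) = -70363*((109 - 57*(-52 + 23)) + 2751) = -70363*((109 - 57*(-29)) + 2751) = -70363*((109 + 1653) + 2751) = -70363*(1762 + 2751) = -70363*4513 = -317548219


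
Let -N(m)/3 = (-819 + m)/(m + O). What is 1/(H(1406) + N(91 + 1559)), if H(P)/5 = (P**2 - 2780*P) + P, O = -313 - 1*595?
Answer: -742/7161927473 ≈ -1.0360e-7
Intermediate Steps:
O = -908 (O = -313 - 595 = -908)
H(P) = -13895*P + 5*P**2 (H(P) = 5*((P**2 - 2780*P) + P) = 5*(P**2 - 2779*P) = -13895*P + 5*P**2)
N(m) = -3*(-819 + m)/(-908 + m) (N(m) = -3*(-819 + m)/(m - 908) = -3*(-819 + m)/(-908 + m))
1/(H(1406) + N(91 + 1559)) = 1/(5*1406*(-2779 + 1406) + 3*(819 - (91 + 1559))/(-908 + (91 + 1559))) = 1/(5*1406*(-1373) + 3*(819 - 1*1650)/(-908 + 1650)) = 1/(-9652190 + 3*(819 - 1650)/742) = 1/(-9652190 + 3*(1/742)*(-831)) = 1/(-9652190 - 2493/742) = 1/(-7161927473/742) = -742/7161927473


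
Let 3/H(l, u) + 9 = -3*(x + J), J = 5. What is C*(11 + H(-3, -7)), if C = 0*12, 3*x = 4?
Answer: 0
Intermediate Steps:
x = 4/3 (x = (⅓)*4 = 4/3 ≈ 1.3333)
C = 0
H(l, u) = -3/28 (H(l, u) = 3/(-9 - 3*(4/3 + 5)) = 3/(-9 - 3*19/3) = 3/(-9 - 19) = 3/(-28) = 3*(-1/28) = -3/28)
C*(11 + H(-3, -7)) = 0*(11 - 3/28) = 0*(305/28) = 0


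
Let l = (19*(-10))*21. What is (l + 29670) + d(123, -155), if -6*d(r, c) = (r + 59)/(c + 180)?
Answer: 1925909/75 ≈ 25679.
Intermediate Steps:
d(r, c) = -(59 + r)/(6*(180 + c)) (d(r, c) = -(r + 59)/(6*(c + 180)) = -(59 + r)/(6*(180 + c)))
l = -3990 (l = -190*21 = -3990)
(l + 29670) + d(123, -155) = (-3990 + 29670) + (-59 - 1*123)/(6*(180 - 155)) = 25680 + (⅙)*(-59 - 123)/25 = 25680 + (⅙)*(1/25)*(-182) = 25680 - 91/75 = 1925909/75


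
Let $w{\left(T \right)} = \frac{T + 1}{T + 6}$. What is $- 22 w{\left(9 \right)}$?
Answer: $- \frac{44}{3} \approx -14.667$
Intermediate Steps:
$w{\left(T \right)} = \frac{1 + T}{6 + T}$
$- 22 w{\left(9 \right)} = - 22 \frac{1 + 9}{6 + 9} = - 22 \cdot \frac{1}{15} \cdot 10 = \left(-22\right) \frac{2}{3} = - \frac{44}{3}$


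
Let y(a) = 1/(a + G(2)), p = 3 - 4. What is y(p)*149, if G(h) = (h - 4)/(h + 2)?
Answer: -298/3 ≈ -99.333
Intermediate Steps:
G(h) = (-4 + h)/(2 + h)
p = -1
y(a) = 1/(-½ + a) (y(a) = 1/(a + (-4 + 2)/(2 + 2)) = 1/(a - 2/4) = 1/(a + (¼)*(-2)) = 1/(a - ½) = 1/(-½ + a))
y(p)*149 = (2/(-1 + 2*(-1)))*149 = (2/(-1 - 2))*149 = (2/(-3))*149 = (2*(-⅓))*149 = -⅔*149 = -298/3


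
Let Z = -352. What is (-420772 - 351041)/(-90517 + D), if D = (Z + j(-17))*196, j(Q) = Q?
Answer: 110259/23263 ≈ 4.7397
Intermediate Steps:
D = -72324 (D = (-352 - 17)*196 = -369*196 = -72324)
(-420772 - 351041)/(-90517 + D) = (-420772 - 351041)/(-90517 - 72324) = -771813/(-162841) = -771813*(-1/162841) = 110259/23263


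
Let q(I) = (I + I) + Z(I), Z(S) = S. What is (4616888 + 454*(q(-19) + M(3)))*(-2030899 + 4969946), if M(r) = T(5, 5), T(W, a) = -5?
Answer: 13486522530780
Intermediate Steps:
M(r) = -5
q(I) = 3*I (q(I) = (I + I) + I = 2*I + I = 3*I)
(4616888 + 454*(q(-19) + M(3)))*(-2030899 + 4969946) = (4616888 + 454*(3*(-19) - 5))*(-2030899 + 4969946) = (4616888 + 454*(-57 - 5))*2939047 = (4616888 + 454*(-62))*2939047 = (4616888 - 28148)*2939047 = 4588740*2939047 = 13486522530780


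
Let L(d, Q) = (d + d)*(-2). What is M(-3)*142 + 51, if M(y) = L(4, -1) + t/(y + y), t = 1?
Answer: -6734/3 ≈ -2244.7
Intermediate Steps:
L(d, Q) = -4*d (L(d, Q) = (2*d)*(-2) = -4*d)
M(y) = -16 + 1/(2*y) (M(y) = -4*4 + 1/(y + y) = -16 + 1/(2*y))
M(-3)*142 + 51 = (-16 + (½)/(-3))*142 + 51 = (-16 + (½)*(-⅓))*142 + 51 = (-16 - ⅙)*142 + 51 = -97/6*142 + 51 = -6887/3 + 51 = -6734/3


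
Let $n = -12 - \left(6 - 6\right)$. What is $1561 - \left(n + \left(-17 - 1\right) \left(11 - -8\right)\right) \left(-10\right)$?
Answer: $-1979$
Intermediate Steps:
$n = -12$ ($n = -12 - \left(6 - 6\right) = -12 - 0 = -12 + 0 = -12$)
$1561 - \left(n + \left(-17 - 1\right) \left(11 - -8\right)\right) \left(-10\right) = 1561 - \left(-12 + \left(-17 - 1\right) \left(11 - -8\right)\right) \left(-10\right) = 1561 - \left(-12 - 18 \left(11 + 8\right)\right) \left(-10\right) = 1561 - \left(-12 - 342\right) \left(-10\right) = 1561 - \left(-354\right) \left(-10\right) = 1561 - 3540 = -1979$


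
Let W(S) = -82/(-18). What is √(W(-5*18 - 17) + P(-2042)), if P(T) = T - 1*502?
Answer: I*√22855/3 ≈ 50.393*I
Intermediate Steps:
P(T) = -502 + T (P(T) = T - 502 = -502 + T)
W(S) = 41/9 (W(S) = -1/18*(-82) = 41/9)
√(W(-5*18 - 17) + P(-2042)) = √(41/9 + (-502 - 2042)) = √(41/9 - 2544) = √(-22855/9) = I*√22855/3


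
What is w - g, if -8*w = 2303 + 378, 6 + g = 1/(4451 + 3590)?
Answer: -21171961/64328 ≈ -329.13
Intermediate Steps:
g = -48245/8041 (g = -6 + 1/(4451 + 3590) = -6 + 1/8041 = -48245/8041 ≈ -5.9999)
w = -2681/8 (w = -(2303 + 378)/8 = -⅛*2681 = -2681/8 ≈ -335.13)
w - g = -2681/8 - 1*(-48245/8041) = -2681/8 + 48245/8041 = -21171961/64328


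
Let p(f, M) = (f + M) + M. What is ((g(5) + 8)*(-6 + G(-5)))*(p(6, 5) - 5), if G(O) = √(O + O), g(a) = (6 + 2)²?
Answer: -4752 + 792*I*√10 ≈ -4752.0 + 2504.5*I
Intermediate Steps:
g(a) = 64 (g(a) = 8² = 64)
G(O) = √2*√O (G(O) = √(2*O) = √2*√O)
p(f, M) = f + 2*M (p(f, M) = (M + f) + M = f + 2*M)
((g(5) + 8)*(-6 + G(-5)))*(p(6, 5) - 5) = ((64 + 8)*(-6 + √2*√(-5)))*((6 + 2*5) - 5) = (72*(-6 + √2*(I*√5)))*((6 + 10) - 5) = (72*(-6 + I*√10))*(16 - 5) = (-432 + 72*I*√10)*11 = -4752 + 792*I*√10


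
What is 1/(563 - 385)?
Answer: 1/178 ≈ 0.0056180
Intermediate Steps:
1/(563 - 385) = 1/178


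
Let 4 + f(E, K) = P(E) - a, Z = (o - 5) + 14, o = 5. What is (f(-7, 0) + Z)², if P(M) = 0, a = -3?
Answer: 169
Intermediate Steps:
Z = 14 (Z = (5 - 5) + 14 = 0 + 14 = 14)
f(E, K) = -1 (f(E, K) = -4 + (0 - 1*(-3)) = -4 + (0 + 3) = -4 + 3 = -1)
(f(-7, 0) + Z)² = (-1 + 14)² = 13² = 169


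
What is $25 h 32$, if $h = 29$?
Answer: $23200$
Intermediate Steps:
$25 h 32 = 25 \cdot 29 \cdot 32 = 725 \cdot 32 = 23200$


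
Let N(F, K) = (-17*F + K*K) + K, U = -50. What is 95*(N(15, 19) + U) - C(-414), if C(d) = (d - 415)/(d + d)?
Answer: 5898671/828 ≈ 7124.0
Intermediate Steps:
N(F, K) = K + K² - 17*F (N(F, K) = (-17*F + K²) + K = (K² - 17*F) + K = K + K² - 17*F)
C(d) = (-415 + d)/(2*d) (C(d) = (-415 + d)/((2*d)) = (-415 + d)*(1/(2*d)) = (-415 + d)/(2*d))
95*(N(15, 19) + U) - C(-414) = 95*((19 + 19² - 17*15) - 50) - (-415 - 414)/(2*(-414)) = 95*((19 + 361 - 255) - 50) - (-1)*(-829)/(2*414) = 95*(125 - 50) - 1*829/828 = 95*75 - 829/828 = 7125 - 829/828 = 5898671/828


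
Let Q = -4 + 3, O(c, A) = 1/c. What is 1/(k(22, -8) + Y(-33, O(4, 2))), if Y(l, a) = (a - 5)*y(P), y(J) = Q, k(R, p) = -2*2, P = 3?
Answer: 4/3 ≈ 1.3333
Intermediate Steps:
Q = -1
k(R, p) = -4
y(J) = -1
Y(l, a) = 5 - a (Y(l, a) = (a - 5)*(-1) = (-5 + a)*(-1) = 5 - a)
1/(k(22, -8) + Y(-33, O(4, 2))) = 1/(-4 + (5 - 1/4)) = 1/(-4 + (5 - 1*¼)) = 1/(-4 + (5 - ¼)) = 1/(-4 + 19/4) = 1/(¾) = 4/3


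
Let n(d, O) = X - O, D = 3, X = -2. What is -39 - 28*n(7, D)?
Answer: 101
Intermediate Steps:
n(d, O) = -2 - O
-39 - 28*n(7, D) = -39 - 28*(-2 - 1*3) = -39 - 28*(-2 - 3) = -39 - 28*(-5) = -39 + 140 = 101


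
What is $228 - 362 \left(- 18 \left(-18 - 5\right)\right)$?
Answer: $-149640$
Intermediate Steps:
$228 - 362 \left(- 18 \left(-18 - 5\right)\right) = 228 - 362 \left(\left(-18\right) \left(-23\right)\right) = 228 - 149868 = -149640$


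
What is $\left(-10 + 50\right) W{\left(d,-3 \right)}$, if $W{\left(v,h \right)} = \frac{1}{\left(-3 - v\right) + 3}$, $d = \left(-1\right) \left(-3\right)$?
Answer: $- \frac{40}{3} \approx -13.333$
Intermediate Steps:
$d = 3$
$W{\left(v,h \right)} = - \frac{1}{v}$ ($W{\left(v,h \right)} = \frac{1}{\left(-1\right) v} = - \frac{1}{v}$)
$\left(-10 + 50\right) W{\left(d,-3 \right)} = \left(-10 + 50\right) \left(- \frac{1}{3}\right) = 40 \left(\left(-1\right) \frac{1}{3}\right) = 40 \left(- \frac{1}{3}\right) = - \frac{40}{3}$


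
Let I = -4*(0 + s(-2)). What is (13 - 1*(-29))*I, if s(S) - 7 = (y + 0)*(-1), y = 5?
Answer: -336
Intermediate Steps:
s(S) = 2 (s(S) = 7 + (5 + 0)*(-1) = 7 + 5*(-1) = 7 - 5 = 2)
I = -8 (I = -4*(0 + 2) = -4*2 = -8)
(13 - 1*(-29))*I = (13 - 1*(-29))*(-8) = (13 + 29)*(-8) = 42*(-8) = -336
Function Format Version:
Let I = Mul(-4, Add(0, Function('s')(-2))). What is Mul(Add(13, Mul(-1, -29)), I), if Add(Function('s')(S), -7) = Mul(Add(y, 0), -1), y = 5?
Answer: -336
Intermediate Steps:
Function('s')(S) = 2 (Function('s')(S) = Add(7, Mul(Add(5, 0), -1)) = Add(7, Mul(5, -1)) = Add(7, -5) = 2)
I = -8 (I = Mul(-4, Add(0, 2)) = Mul(-4, 2) = -8)
Mul(Add(13, Mul(-1, -29)), I) = Mul(Add(13, Mul(-1, -29)), -8) = Mul(Add(13, 29), -8) = Mul(42, -8) = -336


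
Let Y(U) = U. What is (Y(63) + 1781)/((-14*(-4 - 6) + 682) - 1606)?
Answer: -461/196 ≈ -2.3520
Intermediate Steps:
(Y(63) + 1781)/((-14*(-4 - 6) + 682) - 1606) = (63 + 1781)/((-14*(-4 - 6) + 682) - 1606) = 1844/((-14*(-10) + 682) - 1606) = 1844/((140 + 682) - 1606) = 1844/(822 - 1606) = 1844/(-784) = 1844*(-1/784) = -461/196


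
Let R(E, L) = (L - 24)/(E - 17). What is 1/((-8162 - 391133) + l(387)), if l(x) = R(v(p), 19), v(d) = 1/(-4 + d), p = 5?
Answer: -16/6388715 ≈ -2.5044e-6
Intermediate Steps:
R(E, L) = (-24 + L)/(-17 + E)
l(x) = 5/16 (l(x) = (-24 + 19)/(-17 + 1/(-4 + 5)) = -5/(-17 + 1/1) = -5/(-17 + 1) = -5/(-16) = -1/16*(-5) = 5/16)
1/((-8162 - 391133) + l(387)) = 1/((-8162 - 391133) + 5/16) = 1/(-399295 + 5/16) = 1/(-6388715/16) = -16/6388715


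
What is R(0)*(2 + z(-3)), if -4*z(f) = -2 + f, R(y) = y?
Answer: 0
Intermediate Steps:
z(f) = 1/2 - f/4 (z(f) = -(-2 + f)/4 = 1/2 - f/4)
R(0)*(2 + z(-3)) = 0*(2 + (1/2 - 1/4*(-3))) = 0*(2 + (1/2 + 3/4)) = 0*(2 + 5/4) = 0*(13/4) = 0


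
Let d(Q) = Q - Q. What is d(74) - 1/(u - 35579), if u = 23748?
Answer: 1/11831 ≈ 8.4524e-5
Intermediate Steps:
d(Q) = 0
d(74) - 1/(u - 35579) = 0 - 1/(23748 - 35579) = 0 - 1/(-11831) = 0 - 1*(-1/11831) = 0 + 1/11831 = 1/11831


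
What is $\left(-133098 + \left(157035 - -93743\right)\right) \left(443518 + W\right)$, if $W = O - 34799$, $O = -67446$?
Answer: $40161006640$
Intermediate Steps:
$W = -102245$ ($W = -67446 - 34799 = -102245$)
$\left(-133098 + \left(157035 - -93743\right)\right) \left(443518 + W\right) = \left(-133098 + \left(157035 - -93743\right)\right) \left(443518 - 102245\right) = \left(-133098 + \left(157035 + 93743\right)\right) 341273 = \left(-133098 + 250778\right) 341273 = 117680 \cdot 341273 = 40161006640$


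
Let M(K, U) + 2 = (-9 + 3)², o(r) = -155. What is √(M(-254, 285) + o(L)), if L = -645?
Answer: 11*I ≈ 11.0*I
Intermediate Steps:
M(K, U) = 34 (M(K, U) = -2 + (-9 + 3)² = -2 + (-6)² = -2 + 36 = 34)
√(M(-254, 285) + o(L)) = √(34 - 155) = √(-121) = 11*I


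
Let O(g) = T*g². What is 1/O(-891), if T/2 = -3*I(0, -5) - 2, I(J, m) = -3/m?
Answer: -5/30167478 ≈ -1.6574e-7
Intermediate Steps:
T = -38/5 (T = 2*(-(-9)/(-5) - 2) = 2*(-(-9)*(-1)/5 - 2) = 2*(-3*⅗ - 2) = 2*(-9/5 - 2) = 2*(-19/5) = -38/5 ≈ -7.6000)
O(g) = -38*g²/5
1/O(-891) = 1/(-38/5*(-891)²) = 1/(-38/5*793881) = 1/(-30167478/5) = -5/30167478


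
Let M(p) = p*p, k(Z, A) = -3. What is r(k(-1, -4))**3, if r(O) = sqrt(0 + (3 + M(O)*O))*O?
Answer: 1296*I*sqrt(6) ≈ 3174.5*I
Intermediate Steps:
M(p) = p**2
r(O) = O*sqrt(3 + O**3) (r(O) = sqrt(0 + (3 + O**2*O))*O = sqrt(0 + (3 + O**3))*O = sqrt(3 + O**3)*O = O*sqrt(3 + O**3))
r(k(-1, -4))**3 = (-3*sqrt(3 + (-3)**3))**3 = (-3*sqrt(3 - 27))**3 = (-6*I*sqrt(6))**3 = 1296*I*sqrt(6)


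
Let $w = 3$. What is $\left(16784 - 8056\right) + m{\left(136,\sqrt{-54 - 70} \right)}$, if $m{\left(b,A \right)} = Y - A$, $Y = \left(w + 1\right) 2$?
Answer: $8736 - 2 i \sqrt{31} \approx 8736.0 - 11.136 i$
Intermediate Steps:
$Y = 8$ ($Y = \left(3 + 1\right) 2 = 4 \cdot 2 = 8$)
$m{\left(b,A \right)} = 8 - A$
$\left(16784 - 8056\right) + m{\left(136,\sqrt{-54 - 70} \right)} = \left(16784 - 8056\right) + \left(8 - \sqrt{-54 - 70}\right) = 8728 + \left(8 - \sqrt{-124}\right) = 8728 + \left(8 - 2 i \sqrt{31}\right) = 8736 - 2 i \sqrt{31}$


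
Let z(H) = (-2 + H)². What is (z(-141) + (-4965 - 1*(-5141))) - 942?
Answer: 19683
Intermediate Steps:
(z(-141) + (-4965 - 1*(-5141))) - 942 = ((-2 - 141)² + (-4965 - 1*(-5141))) - 942 = ((-143)² + (-4965 + 5141)) - 942 = (20449 + 176) - 942 = 20625 - 942 = 19683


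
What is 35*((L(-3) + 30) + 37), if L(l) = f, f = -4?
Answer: 2205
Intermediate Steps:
L(l) = -4
35*((L(-3) + 30) + 37) = 35*((-4 + 30) + 37) = 35*(26 + 37) = 35*63 = 2205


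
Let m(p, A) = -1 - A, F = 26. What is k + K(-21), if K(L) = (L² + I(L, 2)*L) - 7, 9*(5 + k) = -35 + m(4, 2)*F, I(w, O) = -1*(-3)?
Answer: 3181/9 ≈ 353.44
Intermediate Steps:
I(w, O) = 3
k = -158/9 (k = -5 + (-35 + (-1 - 1*2)*26)/9 = -5 + (-35 + (-1 - 2)*26)/9 = -5 + (-35 - 3*26)/9 = -5 + (-35 - 78)/9 = -5 + (⅑)*(-113) = -5 - 113/9 = -158/9 ≈ -17.556)
K(L) = -7 + L² + 3*L (K(L) = (L² + 3*L) - 7 = -7 + L² + 3*L)
k + K(-21) = -158/9 + (-7 + (-21)² + 3*(-21)) = -158/9 + (-7 + 441 - 63) = -158/9 + 371 = 3181/9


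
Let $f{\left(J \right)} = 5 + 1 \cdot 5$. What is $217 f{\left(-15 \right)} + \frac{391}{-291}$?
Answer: $\frac{631079}{291} \approx 2168.7$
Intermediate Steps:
$f{\left(J \right)} = 10$ ($f{\left(J \right)} = 5 + 5 = 10$)
$217 f{\left(-15 \right)} + \frac{391}{-291} = 217 \cdot 10 + \frac{391}{-291} = 2170 + 391 \left(- \frac{1}{291}\right) = 2170 - \frac{391}{291} = \frac{631079}{291}$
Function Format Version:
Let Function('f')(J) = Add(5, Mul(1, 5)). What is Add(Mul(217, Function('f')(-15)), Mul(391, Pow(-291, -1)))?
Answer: Rational(631079, 291) ≈ 2168.7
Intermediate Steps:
Function('f')(J) = 10 (Function('f')(J) = Add(5, 5) = 10)
Add(Mul(217, Function('f')(-15)), Mul(391, Pow(-291, -1))) = Add(Mul(217, 10), Mul(391, Pow(-291, -1))) = Add(2170, Mul(391, Rational(-1, 291))) = Add(2170, Rational(-391, 291)) = Rational(631079, 291)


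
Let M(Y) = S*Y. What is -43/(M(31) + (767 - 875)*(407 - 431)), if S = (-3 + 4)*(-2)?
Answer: -43/2530 ≈ -0.016996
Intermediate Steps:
S = -2 (S = 1*(-2) = -2)
M(Y) = -2*Y
-43/(M(31) + (767 - 875)*(407 - 431)) = -43/(-2*31 + (767 - 875)*(407 - 431)) = -43/(-62 - 108*(-24)) = -43/(-62 + 2592) = -43/2530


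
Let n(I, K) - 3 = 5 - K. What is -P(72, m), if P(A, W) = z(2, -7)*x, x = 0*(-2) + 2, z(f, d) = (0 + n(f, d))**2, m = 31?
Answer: -450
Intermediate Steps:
n(I, K) = 8 - K (n(I, K) = 3 + (5 - K) = 8 - K)
z(f, d) = (8 - d)**2 (z(f, d) = (0 + (8 - d))**2 = (8 - d)**2)
x = 2 (x = 0 + 2 = 2)
P(A, W) = 450 (P(A, W) = (-8 - 7)**2*2 = (-15)**2*2 = 225*2 = 450)
-P(72, m) = -1*450 = -450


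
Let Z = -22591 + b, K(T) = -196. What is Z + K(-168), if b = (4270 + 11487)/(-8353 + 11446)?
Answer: -70464434/3093 ≈ -22782.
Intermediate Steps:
b = 15757/3093 ≈ 5.0944
Z = -69858206/3093 (Z = -22591 + 15757/3093 = -69858206/3093 ≈ -22586.)
Z + K(-168) = -69858206/3093 - 196 = -70464434/3093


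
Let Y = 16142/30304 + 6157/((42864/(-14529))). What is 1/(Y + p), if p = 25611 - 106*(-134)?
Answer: 143944/5430803009 ≈ 2.6505e-5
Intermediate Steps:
Y = -300327351/143944 (Y = 16142*(1/30304) + 6157/((42864*(-1/14529))) = 8071/15152 + 6157/(-14288/4843) = 8071/15152 + 6157*(-4843/14288) = 8071/15152 - 634433/304 = -300327351/143944 ≈ -2086.4)
p = 39815 (p = 25611 - 1*(-14204) = 25611 + 14204 = 39815)
1/(Y + p) = 1/(-300327351/143944 + 39815) = 1/(5430803009/143944) = 143944/5430803009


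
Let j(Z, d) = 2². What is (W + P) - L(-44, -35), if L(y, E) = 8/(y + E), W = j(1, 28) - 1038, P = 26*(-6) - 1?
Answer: -94081/79 ≈ -1190.9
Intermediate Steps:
j(Z, d) = 4
P = -157 (P = -156 - 1 = -157)
W = -1034 (W = 4 - 1038 = -1034)
L(y, E) = 8/(E + y)
(W + P) - L(-44, -35) = (-1034 - 157) - 8/(-35 - 44) = -1191 - 8/(-79) = -1191 - 8*(-1)/79 = -1191 - 1*(-8/79) = -1191 + 8/79 = -94081/79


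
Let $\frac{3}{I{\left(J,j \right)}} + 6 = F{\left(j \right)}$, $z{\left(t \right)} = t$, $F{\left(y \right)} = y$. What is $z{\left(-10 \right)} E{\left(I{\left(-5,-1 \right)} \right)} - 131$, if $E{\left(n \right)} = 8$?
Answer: $-211$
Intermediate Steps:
$I{\left(J,j \right)} = \frac{3}{-6 + j}$
$z{\left(-10 \right)} E{\left(I{\left(-5,-1 \right)} \right)} - 131 = \left(-10\right) 8 - 131 = -80 - 131 = -211$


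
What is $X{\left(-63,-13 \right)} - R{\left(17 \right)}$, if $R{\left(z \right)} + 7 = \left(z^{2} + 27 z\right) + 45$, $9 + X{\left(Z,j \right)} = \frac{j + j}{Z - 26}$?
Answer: $- \frac{70729}{89} \approx -794.71$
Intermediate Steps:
$X{\left(Z,j \right)} = -9 + \frac{2 j}{-26 + Z}$ ($X{\left(Z,j \right)} = -9 + \frac{j + j}{Z - 26} = -9 + \frac{2 j}{-26 + Z}$)
$R{\left(z \right)} = 38 + z^{2} + 27 z$ ($R{\left(z \right)} = -7 + \left(\left(z^{2} + 27 z\right) + 45\right) = -7 + \left(45 + z^{2} + 27 z\right) = 38 + z^{2} + 27 z$)
$X{\left(-63,-13 \right)} - R{\left(17 \right)} = \frac{234 - -567 + 2 \left(-13\right)}{-26 - 63} - \left(38 + 17^{2} + 27 \cdot 17\right) = \frac{234 + 567 - 26}{-89} - \left(38 + 289 + 459\right) = \left(- \frac{1}{89}\right) 775 - 786 = - \frac{775}{89} - 786 = - \frac{70729}{89}$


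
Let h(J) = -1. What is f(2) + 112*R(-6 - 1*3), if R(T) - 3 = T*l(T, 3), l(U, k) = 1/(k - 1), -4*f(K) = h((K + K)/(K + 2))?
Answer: -671/4 ≈ -167.75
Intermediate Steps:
f(K) = ¼ (f(K) = -¼*(-1) = ¼)
l(U, k) = 1/(-1 + k)
R(T) = 3 + T/2 (R(T) = 3 + T/(-1 + 3) = 3 + T/2)
f(2) + 112*R(-6 - 1*3) = ¼ + 112*(3 + (-6 - 1*3)/2) = ¼ + 112*(3 + (-6 - 3)/2) = ¼ + 112*(3 + (½)*(-9)) = ¼ + 112*(3 - 9/2) = ¼ + 112*(-3/2) = ¼ - 168 = -671/4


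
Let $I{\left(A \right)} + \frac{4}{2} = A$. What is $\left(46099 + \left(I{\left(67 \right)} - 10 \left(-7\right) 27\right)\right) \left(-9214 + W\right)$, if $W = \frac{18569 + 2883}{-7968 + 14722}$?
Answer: $- \frac{1494717363408}{3377} \approx -4.4262 \cdot 10^{8}$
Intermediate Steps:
$W = \frac{10726}{3377}$ ($W = \frac{21452}{6754} = 21452 \cdot \frac{1}{6754} = \frac{10726}{3377} \approx 3.1762$)
$I{\left(A \right)} = -2 + A$
$\left(46099 + \left(I{\left(67 \right)} - 10 \left(-7\right) 27\right)\right) \left(-9214 + W\right) = \left(46099 + \left(\left(-2 + 67\right) - 10 \left(-7\right) 27\right)\right) \left(-9214 + \frac{10726}{3377}\right) = \left(46099 - \left(-65 - 1890\right)\right) \left(- \frac{31104952}{3377}\right) = \left(46099 + \left(65 - -1890\right)\right) \left(- \frac{31104952}{3377}\right) = \left(46099 + \left(65 + 1890\right)\right) \left(- \frac{31104952}{3377}\right) = \left(46099 + 1955\right) \left(- \frac{31104952}{3377}\right) = 48054 \left(- \frac{31104952}{3377}\right) = - \frac{1494717363408}{3377}$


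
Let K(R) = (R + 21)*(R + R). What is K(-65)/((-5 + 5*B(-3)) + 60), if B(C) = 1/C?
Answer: 429/4 ≈ 107.25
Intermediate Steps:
B(C) = 1/C
K(R) = 2*R*(21 + R) (K(R) = (21 + R)*(2*R) = 2*R*(21 + R))
K(-65)/((-5 + 5*B(-3)) + 60) = (2*(-65)*(21 - 65))/((-5 + 5/(-3)) + 60) = (2*(-65)*(-44))/((-5 + 5*(-1/3)) + 60) = 5720/((-5 - 5/3) + 60) = 5720/(-20/3 + 60) = 5720/(160/3) = 5720*(3/160) = 429/4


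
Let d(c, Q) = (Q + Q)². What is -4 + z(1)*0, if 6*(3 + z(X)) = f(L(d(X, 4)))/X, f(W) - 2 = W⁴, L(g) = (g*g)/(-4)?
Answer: -4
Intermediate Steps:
d(c, Q) = 4*Q² (d(c, Q) = (2*Q)² = 4*Q²)
L(g) = -g²/4 (L(g) = g²*(-¼) = -g²/4)
f(W) = 2 + W⁴
z(X) = -3 + 183251937963/X (z(X) = -3 + ((2 + (-(4*4²)²/4)⁴)/X)/6 = -3 + ((2 + (-(4*16)²/4)⁴)/X)/6 = -3 + ((2 + (-¼*64²)⁴)/X)/6 = -3 + ((2 + (-¼*4096)⁴)/X)/6 = -3 + ((2 + (-1024)⁴)/X)/6 = -3 + ((2 + 1099511627776)/X)/6 = -3 + (1099511627778/X)/6 = -3 + 183251937963/X)
-4 + z(1)*0 = -4 + (-3 + 183251937963/1)*0 = -4 + (-3 + 183251937963*1)*0 = -4 + (-3 + 183251937963)*0 = -4 + 183251937960*0 = -4 + 0 = -4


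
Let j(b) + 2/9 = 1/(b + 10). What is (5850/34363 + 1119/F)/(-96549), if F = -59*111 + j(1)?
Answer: 4612701/717028619204156 ≈ 6.4331e-9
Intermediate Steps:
j(b) = -2/9 + 1/(10 + b) (j(b) = -2/9 + 1/(b + 10) = -2/9 + 1/(10 + b))
F = -648364/99 (F = -59*111 + (-11 - 2*1)/(9*(10 + 1)) = -6549 + (⅑)*(-11 - 2)/11 = -6549 + (⅑)*(1/11)*(-13) = -6549 - 13/99 = -648364/99 ≈ -6549.1)
(5850/34363 + 1119/F)/(-96549) = (5850/34363 + 1119/(-648364/99))/(-96549) = (5850*(1/34363) + 1119*(-99/648364))*(-1/96549) = (5850/34363 - 110781/648364)*(-1/96549) = -13838103/22279732132*(-1/96549) = 4612701/717028619204156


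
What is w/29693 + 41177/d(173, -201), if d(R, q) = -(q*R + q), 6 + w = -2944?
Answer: 1119495361/1038482982 ≈ 1.0780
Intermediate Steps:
w = -2950 (w = -6 - 2944 = -2950)
d(R, q) = -q - R*q (d(R, q) = -(R*q + q) = -(q + R*q) = -q - R*q)
w/29693 + 41177/d(173, -201) = -2950/29693 + 41177/((-1*(-201)*(1 + 173))) = -2950*1/29693 + 41177/((-1*(-201)*174)) = -2950/29693 + 41177/34974 = 1119495361/1038482982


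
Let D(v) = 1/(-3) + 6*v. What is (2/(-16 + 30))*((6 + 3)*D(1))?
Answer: 51/7 ≈ 7.2857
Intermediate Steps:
D(v) = -1/3 + 6*v
(2/(-16 + 30))*((6 + 3)*D(1)) = (2/(-16 + 30))*((6 + 3)*(-1/3 + 6*1)) = (2/14)*(9*(-1/3 + 6)) = ((1/14)*2)*(9*(17/3)) = (1/7)*51 = 51/7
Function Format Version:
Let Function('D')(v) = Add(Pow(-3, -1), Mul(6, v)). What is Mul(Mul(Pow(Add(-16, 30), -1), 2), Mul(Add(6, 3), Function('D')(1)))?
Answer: Rational(51, 7) ≈ 7.2857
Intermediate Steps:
Function('D')(v) = Add(Rational(-1, 3), Mul(6, v))
Mul(Mul(Pow(Add(-16, 30), -1), 2), Mul(Add(6, 3), Function('D')(1))) = Mul(Mul(Pow(Add(-16, 30), -1), 2), Mul(Add(6, 3), Add(Rational(-1, 3), Mul(6, 1)))) = Mul(Mul(Pow(14, -1), 2), Mul(9, Add(Rational(-1, 3), 6))) = Mul(Mul(Rational(1, 14), 2), Mul(9, Rational(17, 3))) = Mul(Rational(1, 7), 51) = Rational(51, 7)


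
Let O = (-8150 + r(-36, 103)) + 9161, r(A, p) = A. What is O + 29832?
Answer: 30807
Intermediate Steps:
O = 975 (O = (-8150 - 36) + 9161 = -8186 + 9161 = 975)
O + 29832 = 975 + 29832 = 30807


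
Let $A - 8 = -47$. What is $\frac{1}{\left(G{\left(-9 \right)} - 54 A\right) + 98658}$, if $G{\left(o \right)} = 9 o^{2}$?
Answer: $\frac{1}{101493} \approx 9.8529 \cdot 10^{-6}$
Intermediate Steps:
$A = -39$ ($A = 8 - 47 = -39$)
$\frac{1}{\left(G{\left(-9 \right)} - 54 A\right) + 98658} = \frac{1}{\left(9 \left(-9\right)^{2} - -2106\right) + 98658} = \frac{1}{\left(9 \cdot 81 + 2106\right) + 98658} = \frac{1}{\left(729 + 2106\right) + 98658} = \frac{1}{2835 + 98658} = \frac{1}{101493}$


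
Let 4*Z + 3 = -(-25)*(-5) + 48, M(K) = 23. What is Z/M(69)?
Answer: -20/23 ≈ -0.86957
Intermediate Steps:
Z = -20 (Z = -3/4 + (-(-25)*(-5) + 48)/4 = -3/4 + (-25*5 + 48)/4 = -3/4 + (-125 + 48)/4 = -3/4 + (1/4)*(-77) = -3/4 - 77/4 = -20)
Z/M(69) = -20/23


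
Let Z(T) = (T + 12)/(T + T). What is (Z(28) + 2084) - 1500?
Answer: 4093/7 ≈ 584.71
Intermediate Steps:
Z(T) = (12 + T)/(2*T) (Z(T) = (12 + T)/((2*T)) = (12 + T)*(1/(2*T)) = (12 + T)/(2*T))
(Z(28) + 2084) - 1500 = ((½)*(12 + 28)/28 + 2084) - 1500 = ((½)*(1/28)*40 + 2084) - 1500 = (5/7 + 2084) - 1500 = 14593/7 - 1500 = 4093/7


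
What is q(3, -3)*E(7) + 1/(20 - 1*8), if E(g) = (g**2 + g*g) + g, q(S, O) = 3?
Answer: 3781/12 ≈ 315.08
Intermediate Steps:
E(g) = g + 2*g**2 (E(g) = (g**2 + g**2) + g = 2*g**2 + g = g + 2*g**2)
q(3, -3)*E(7) + 1/(20 - 1*8) = 3*(7*(1 + 2*7)) + 1/(20 - 1*8) = 3*(7*(1 + 14)) + 1/(20 - 8) = 3*(7*15) + 1/12 = 3*105 + 1/12 = 315 + 1/12 = 3781/12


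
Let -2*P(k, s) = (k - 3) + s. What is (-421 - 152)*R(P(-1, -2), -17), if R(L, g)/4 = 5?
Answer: -11460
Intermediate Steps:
P(k, s) = 3/2 - k/2 - s/2 (P(k, s) = -((k - 3) + s)/2 = -((-3 + k) + s)/2 = -(-3 + k + s)/2 = 3/2 - k/2 - s/2)
R(L, g) = 20 (R(L, g) = 4*5 = 20)
(-421 - 152)*R(P(-1, -2), -17) = (-421 - 152)*20 = -573*20 = -11460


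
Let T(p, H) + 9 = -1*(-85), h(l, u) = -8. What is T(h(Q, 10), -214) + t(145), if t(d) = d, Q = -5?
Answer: 221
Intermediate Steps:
T(p, H) = 76 (T(p, H) = -9 - 1*(-85) = -9 + 85 = 76)
T(h(Q, 10), -214) + t(145) = 76 + 145 = 221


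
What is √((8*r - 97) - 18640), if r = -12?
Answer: I*√18833 ≈ 137.23*I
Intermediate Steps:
√((8*r - 97) - 18640) = √((8*(-12) - 97) - 18640) = √((-96 - 97) - 18640) = √(-193 - 18640) = √(-18833) = I*√18833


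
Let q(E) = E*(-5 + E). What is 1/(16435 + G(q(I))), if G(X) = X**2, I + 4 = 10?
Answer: 1/16471 ≈ 6.0713e-5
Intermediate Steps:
I = 6 (I = -4 + 10 = 6)
1/(16435 + G(q(I))) = 1/(16435 + (6*(-5 + 6))**2) = 1/(16435 + (6*1)**2) = 1/(16435 + 6**2) = 1/(16435 + 36) = 1/16471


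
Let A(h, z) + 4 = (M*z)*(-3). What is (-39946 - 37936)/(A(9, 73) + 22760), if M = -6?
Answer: -38941/12035 ≈ -3.2356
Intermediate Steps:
A(h, z) = -4 + 18*z (A(h, z) = -4 - 6*z*(-3) = -4 + 18*z)
(-39946 - 37936)/(A(9, 73) + 22760) = (-39946 - 37936)/((-4 + 18*73) + 22760) = -77882/((-4 + 1314) + 22760) = -77882/(1310 + 22760) = -77882/24070 = -77882*1/24070 = -38941/12035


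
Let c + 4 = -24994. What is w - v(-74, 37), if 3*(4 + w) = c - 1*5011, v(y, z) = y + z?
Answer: -9970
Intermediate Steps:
c = -24998 (c = -4 - 24994 = -24998)
w = -10007 (w = -4 + (-24998 - 1*5011)/3 = -4 + (-24998 - 5011)/3 = -4 + (1/3)*(-30009) = -4 - 10003 = -10007)
w - v(-74, 37) = -10007 - (-74 + 37) = -10007 - 1*(-37) = -10007 + 37 = -9970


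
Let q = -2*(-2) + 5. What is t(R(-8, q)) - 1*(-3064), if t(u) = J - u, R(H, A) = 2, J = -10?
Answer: 3052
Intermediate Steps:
q = 9 (q = 4 + 5 = 9)
t(u) = -10 - u
t(R(-8, q)) - 1*(-3064) = (-10 - 1*2) - 1*(-3064) = (-10 - 2) + 3064 = -12 + 3064 = 3052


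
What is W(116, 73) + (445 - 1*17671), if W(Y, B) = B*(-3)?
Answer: -17445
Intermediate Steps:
W(Y, B) = -3*B
W(116, 73) + (445 - 1*17671) = -3*73 + (445 - 1*17671) = -219 + (445 - 17671) = -219 - 17226 = -17445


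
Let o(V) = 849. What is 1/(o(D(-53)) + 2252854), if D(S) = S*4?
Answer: 1/2253703 ≈ 4.4371e-7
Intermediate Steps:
D(S) = 4*S
1/(o(D(-53)) + 2252854) = 1/(849 + 2252854) = 1/2253703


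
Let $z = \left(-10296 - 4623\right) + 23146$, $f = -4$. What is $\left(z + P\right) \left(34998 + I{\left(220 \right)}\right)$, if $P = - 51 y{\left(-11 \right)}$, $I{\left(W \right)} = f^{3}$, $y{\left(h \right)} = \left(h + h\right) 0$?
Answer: $287402018$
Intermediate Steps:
$y{\left(h \right)} = 0$ ($y{\left(h \right)} = 2 h 0 = 0$)
$z = 8227$ ($z = -14919 + 23146 = 8227$)
$I{\left(W \right)} = -64$ ($I{\left(W \right)} = \left(-4\right)^{3} = -64$)
$P = 0$ ($P = \left(-51\right) 0 = 0$)
$\left(z + P\right) \left(34998 + I{\left(220 \right)}\right) = \left(8227 + 0\right) \left(34998 - 64\right) = 8227 \cdot 34934 = 287402018$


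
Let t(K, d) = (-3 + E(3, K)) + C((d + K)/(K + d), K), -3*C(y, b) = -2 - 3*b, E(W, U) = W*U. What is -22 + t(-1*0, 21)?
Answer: -73/3 ≈ -24.333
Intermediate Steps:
E(W, U) = U*W
C(y, b) = ⅔ + b (C(y, b) = -(-2 - 3*b)/3 = ⅔ + b)
t(K, d) = -7/3 + 4*K (t(K, d) = (-3 + K*3) + (⅔ + K) = (-3 + 3*K) + (⅔ + K) = -7/3 + 4*K)
-22 + t(-1*0, 21) = -22 + (-7/3 + 4*(-1*0)) = -22 + (-7/3 + 4*0) = -22 + (-7/3 + 0) = -22 - 7/3 = -73/3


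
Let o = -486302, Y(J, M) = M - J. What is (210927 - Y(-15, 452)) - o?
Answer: 696762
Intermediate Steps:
(210927 - Y(-15, 452)) - o = (210927 - (452 - 1*(-15))) - 1*(-486302) = (210927 - (452 + 15)) + 486302 = (210927 - 1*467) + 486302 = (210927 - 467) + 486302 = 210460 + 486302 = 696762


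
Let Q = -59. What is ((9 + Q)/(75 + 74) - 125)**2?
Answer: 348755625/22201 ≈ 15709.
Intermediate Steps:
((9 + Q)/(75 + 74) - 125)**2 = ((9 - 59)/(75 + 74) - 125)**2 = (-50/149 - 125)**2 = (-18675/149)**2 = 348755625/22201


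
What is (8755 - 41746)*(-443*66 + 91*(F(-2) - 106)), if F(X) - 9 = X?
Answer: 1261806777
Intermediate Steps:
F(X) = 9 + X
(8755 - 41746)*(-443*66 + 91*(F(-2) - 106)) = (8755 - 41746)*(-443*66 + 91*((9 - 2) - 106)) = -32991*(-29238 + 91*(7 - 106)) = -32991*(-29238 + 91*(-99)) = -32991*(-29238 - 9009) = -32991*(-38247) = 1261806777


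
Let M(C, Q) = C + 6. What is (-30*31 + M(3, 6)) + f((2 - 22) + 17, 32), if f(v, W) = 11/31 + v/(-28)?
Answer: -799027/868 ≈ -920.54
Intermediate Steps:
M(C, Q) = 6 + C
f(v, W) = 11/31 - v/28 (f(v, W) = 11*(1/31) + v*(-1/28) = 11/31 - v/28)
(-30*31 + M(3, 6)) + f((2 - 22) + 17, 32) = (-30*31 + (6 + 3)) + (11/31 - ((2 - 22) + 17)/28) = (-930 + 9) + (11/31 - (-20 + 17)/28) = -921 + (11/31 - 1/28*(-3)) = -921 + (11/31 + 3/28) = -921 + 401/868 = -799027/868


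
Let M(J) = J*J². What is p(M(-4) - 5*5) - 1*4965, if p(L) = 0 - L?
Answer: -4876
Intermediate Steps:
M(J) = J³
p(L) = -L
p(M(-4) - 5*5) - 1*4965 = -((-4)³ - 5*5) - 1*4965 = -(-64 - 25) - 4965 = -1*(-89) - 4965 = 89 - 4965 = -4876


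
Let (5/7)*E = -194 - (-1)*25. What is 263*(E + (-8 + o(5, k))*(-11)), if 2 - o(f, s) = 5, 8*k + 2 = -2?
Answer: -152014/5 ≈ -30403.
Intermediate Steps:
k = -½ (k = -¼ + (⅛)*(-2) = -¼ - ¼ = -½ ≈ -0.50000)
o(f, s) = -3 (o(f, s) = 2 - 1*5 = 2 - 5 = -3)
E = -1183/5 (E = 7*(-194 - (-1)*25)/5 = 7*(-194 - 1*(-25))/5 = 7*(-194 + 25)/5 = (7/5)*(-169) = -1183/5 ≈ -236.60)
263*(E + (-8 + o(5, k))*(-11)) = 263*(-1183/5 + (-8 - 3)*(-11)) = 263*(-1183/5 - 11*(-11)) = 263*(-1183/5 + 121) = 263*(-578/5) = -152014/5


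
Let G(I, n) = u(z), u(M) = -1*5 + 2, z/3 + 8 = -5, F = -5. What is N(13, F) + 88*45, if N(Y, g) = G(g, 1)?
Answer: 3957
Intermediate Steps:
z = -39 (z = -24 + 3*(-5) = -24 - 15 = -39)
u(M) = -3 (u(M) = -5 + 2 = -3)
G(I, n) = -3
N(Y, g) = -3
N(13, F) + 88*45 = -3 + 88*45 = -3 + 3960 = 3957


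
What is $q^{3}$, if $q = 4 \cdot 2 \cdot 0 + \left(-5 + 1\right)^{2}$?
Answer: $4096$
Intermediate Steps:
$q = 16$ ($q = 8 \cdot 0 + \left(-4\right)^{2} = 0 + 16 = 16$)
$q^{3} = 16^{3} = 4096$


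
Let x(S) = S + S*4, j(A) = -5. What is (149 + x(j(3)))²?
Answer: 15376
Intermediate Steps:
x(S) = 5*S (x(S) = S + 4*S = 5*S)
(149 + x(j(3)))² = (149 + 5*(-5))² = (149 - 25)² = 124² = 15376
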